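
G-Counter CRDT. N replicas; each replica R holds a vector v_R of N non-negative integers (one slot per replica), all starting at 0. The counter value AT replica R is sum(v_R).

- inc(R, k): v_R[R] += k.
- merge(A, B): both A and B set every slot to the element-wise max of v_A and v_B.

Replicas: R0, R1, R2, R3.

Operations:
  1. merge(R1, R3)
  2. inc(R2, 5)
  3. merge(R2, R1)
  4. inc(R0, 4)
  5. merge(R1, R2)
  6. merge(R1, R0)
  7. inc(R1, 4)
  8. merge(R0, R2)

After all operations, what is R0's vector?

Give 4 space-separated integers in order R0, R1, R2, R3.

Answer: 4 0 5 0

Derivation:
Op 1: merge R1<->R3 -> R1=(0,0,0,0) R3=(0,0,0,0)
Op 2: inc R2 by 5 -> R2=(0,0,5,0) value=5
Op 3: merge R2<->R1 -> R2=(0,0,5,0) R1=(0,0,5,0)
Op 4: inc R0 by 4 -> R0=(4,0,0,0) value=4
Op 5: merge R1<->R2 -> R1=(0,0,5,0) R2=(0,0,5,0)
Op 6: merge R1<->R0 -> R1=(4,0,5,0) R0=(4,0,5,0)
Op 7: inc R1 by 4 -> R1=(4,4,5,0) value=13
Op 8: merge R0<->R2 -> R0=(4,0,5,0) R2=(4,0,5,0)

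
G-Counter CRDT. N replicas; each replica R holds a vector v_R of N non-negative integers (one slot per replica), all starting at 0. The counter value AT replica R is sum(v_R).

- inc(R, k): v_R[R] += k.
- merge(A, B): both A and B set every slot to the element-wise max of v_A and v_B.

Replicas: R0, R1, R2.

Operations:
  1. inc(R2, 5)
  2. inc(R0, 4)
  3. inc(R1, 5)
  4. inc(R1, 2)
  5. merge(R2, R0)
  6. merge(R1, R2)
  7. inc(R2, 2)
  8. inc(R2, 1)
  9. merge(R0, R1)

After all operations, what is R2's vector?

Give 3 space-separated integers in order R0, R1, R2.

Op 1: inc R2 by 5 -> R2=(0,0,5) value=5
Op 2: inc R0 by 4 -> R0=(4,0,0) value=4
Op 3: inc R1 by 5 -> R1=(0,5,0) value=5
Op 4: inc R1 by 2 -> R1=(0,7,0) value=7
Op 5: merge R2<->R0 -> R2=(4,0,5) R0=(4,0,5)
Op 6: merge R1<->R2 -> R1=(4,7,5) R2=(4,7,5)
Op 7: inc R2 by 2 -> R2=(4,7,7) value=18
Op 8: inc R2 by 1 -> R2=(4,7,8) value=19
Op 9: merge R0<->R1 -> R0=(4,7,5) R1=(4,7,5)

Answer: 4 7 8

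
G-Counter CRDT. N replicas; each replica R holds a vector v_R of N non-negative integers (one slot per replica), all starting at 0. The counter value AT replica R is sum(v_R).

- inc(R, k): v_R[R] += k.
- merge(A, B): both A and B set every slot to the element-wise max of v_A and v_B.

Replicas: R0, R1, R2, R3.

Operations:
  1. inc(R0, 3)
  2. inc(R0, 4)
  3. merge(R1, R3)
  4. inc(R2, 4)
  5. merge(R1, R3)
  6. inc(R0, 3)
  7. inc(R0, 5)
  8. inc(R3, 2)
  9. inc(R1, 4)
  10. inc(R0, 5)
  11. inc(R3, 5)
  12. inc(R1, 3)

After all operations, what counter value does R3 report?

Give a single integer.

Answer: 7

Derivation:
Op 1: inc R0 by 3 -> R0=(3,0,0,0) value=3
Op 2: inc R0 by 4 -> R0=(7,0,0,0) value=7
Op 3: merge R1<->R3 -> R1=(0,0,0,0) R3=(0,0,0,0)
Op 4: inc R2 by 4 -> R2=(0,0,4,0) value=4
Op 5: merge R1<->R3 -> R1=(0,0,0,0) R3=(0,0,0,0)
Op 6: inc R0 by 3 -> R0=(10,0,0,0) value=10
Op 7: inc R0 by 5 -> R0=(15,0,0,0) value=15
Op 8: inc R3 by 2 -> R3=(0,0,0,2) value=2
Op 9: inc R1 by 4 -> R1=(0,4,0,0) value=4
Op 10: inc R0 by 5 -> R0=(20,0,0,0) value=20
Op 11: inc R3 by 5 -> R3=(0,0,0,7) value=7
Op 12: inc R1 by 3 -> R1=(0,7,0,0) value=7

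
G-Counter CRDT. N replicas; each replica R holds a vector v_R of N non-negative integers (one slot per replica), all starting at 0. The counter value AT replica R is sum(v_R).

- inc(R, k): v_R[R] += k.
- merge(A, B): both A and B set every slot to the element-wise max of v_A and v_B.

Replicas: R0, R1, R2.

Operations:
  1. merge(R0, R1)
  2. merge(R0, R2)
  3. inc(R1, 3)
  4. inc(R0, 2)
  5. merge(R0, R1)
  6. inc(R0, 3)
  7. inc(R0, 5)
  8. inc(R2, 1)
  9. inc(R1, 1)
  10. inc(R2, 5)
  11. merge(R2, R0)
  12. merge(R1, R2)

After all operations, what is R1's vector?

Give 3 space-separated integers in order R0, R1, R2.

Op 1: merge R0<->R1 -> R0=(0,0,0) R1=(0,0,0)
Op 2: merge R0<->R2 -> R0=(0,0,0) R2=(0,0,0)
Op 3: inc R1 by 3 -> R1=(0,3,0) value=3
Op 4: inc R0 by 2 -> R0=(2,0,0) value=2
Op 5: merge R0<->R1 -> R0=(2,3,0) R1=(2,3,0)
Op 6: inc R0 by 3 -> R0=(5,3,0) value=8
Op 7: inc R0 by 5 -> R0=(10,3,0) value=13
Op 8: inc R2 by 1 -> R2=(0,0,1) value=1
Op 9: inc R1 by 1 -> R1=(2,4,0) value=6
Op 10: inc R2 by 5 -> R2=(0,0,6) value=6
Op 11: merge R2<->R0 -> R2=(10,3,6) R0=(10,3,6)
Op 12: merge R1<->R2 -> R1=(10,4,6) R2=(10,4,6)

Answer: 10 4 6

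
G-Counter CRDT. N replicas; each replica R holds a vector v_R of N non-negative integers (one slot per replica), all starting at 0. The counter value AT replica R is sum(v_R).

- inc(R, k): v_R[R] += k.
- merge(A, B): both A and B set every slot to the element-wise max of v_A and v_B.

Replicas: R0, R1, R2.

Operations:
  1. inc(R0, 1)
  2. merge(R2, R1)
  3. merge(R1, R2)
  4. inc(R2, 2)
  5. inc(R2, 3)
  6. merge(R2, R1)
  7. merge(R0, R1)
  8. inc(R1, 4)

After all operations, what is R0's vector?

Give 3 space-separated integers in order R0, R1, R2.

Answer: 1 0 5

Derivation:
Op 1: inc R0 by 1 -> R0=(1,0,0) value=1
Op 2: merge R2<->R1 -> R2=(0,0,0) R1=(0,0,0)
Op 3: merge R1<->R2 -> R1=(0,0,0) R2=(0,0,0)
Op 4: inc R2 by 2 -> R2=(0,0,2) value=2
Op 5: inc R2 by 3 -> R2=(0,0,5) value=5
Op 6: merge R2<->R1 -> R2=(0,0,5) R1=(0,0,5)
Op 7: merge R0<->R1 -> R0=(1,0,5) R1=(1,0,5)
Op 8: inc R1 by 4 -> R1=(1,4,5) value=10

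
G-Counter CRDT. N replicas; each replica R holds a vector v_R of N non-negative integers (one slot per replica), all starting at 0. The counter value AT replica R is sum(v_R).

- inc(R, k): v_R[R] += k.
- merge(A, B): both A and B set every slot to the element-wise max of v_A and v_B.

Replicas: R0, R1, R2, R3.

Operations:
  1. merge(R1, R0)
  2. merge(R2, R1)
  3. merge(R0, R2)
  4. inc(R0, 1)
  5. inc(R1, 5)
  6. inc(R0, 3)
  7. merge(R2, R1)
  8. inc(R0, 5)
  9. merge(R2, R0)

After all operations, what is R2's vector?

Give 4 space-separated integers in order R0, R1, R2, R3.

Op 1: merge R1<->R0 -> R1=(0,0,0,0) R0=(0,0,0,0)
Op 2: merge R2<->R1 -> R2=(0,0,0,0) R1=(0,0,0,0)
Op 3: merge R0<->R2 -> R0=(0,0,0,0) R2=(0,0,0,0)
Op 4: inc R0 by 1 -> R0=(1,0,0,0) value=1
Op 5: inc R1 by 5 -> R1=(0,5,0,0) value=5
Op 6: inc R0 by 3 -> R0=(4,0,0,0) value=4
Op 7: merge R2<->R1 -> R2=(0,5,0,0) R1=(0,5,0,0)
Op 8: inc R0 by 5 -> R0=(9,0,0,0) value=9
Op 9: merge R2<->R0 -> R2=(9,5,0,0) R0=(9,5,0,0)

Answer: 9 5 0 0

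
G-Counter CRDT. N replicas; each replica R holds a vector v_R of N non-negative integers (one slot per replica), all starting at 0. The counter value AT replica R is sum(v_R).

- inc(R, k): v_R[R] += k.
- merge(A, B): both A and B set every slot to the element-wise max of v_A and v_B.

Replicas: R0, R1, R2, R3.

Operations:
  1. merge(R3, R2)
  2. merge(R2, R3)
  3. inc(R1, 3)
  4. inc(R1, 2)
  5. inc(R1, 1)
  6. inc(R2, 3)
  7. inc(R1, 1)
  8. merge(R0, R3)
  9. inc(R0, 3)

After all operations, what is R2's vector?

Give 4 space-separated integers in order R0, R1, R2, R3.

Op 1: merge R3<->R2 -> R3=(0,0,0,0) R2=(0,0,0,0)
Op 2: merge R2<->R3 -> R2=(0,0,0,0) R3=(0,0,0,0)
Op 3: inc R1 by 3 -> R1=(0,3,0,0) value=3
Op 4: inc R1 by 2 -> R1=(0,5,0,0) value=5
Op 5: inc R1 by 1 -> R1=(0,6,0,0) value=6
Op 6: inc R2 by 3 -> R2=(0,0,3,0) value=3
Op 7: inc R1 by 1 -> R1=(0,7,0,0) value=7
Op 8: merge R0<->R3 -> R0=(0,0,0,0) R3=(0,0,0,0)
Op 9: inc R0 by 3 -> R0=(3,0,0,0) value=3

Answer: 0 0 3 0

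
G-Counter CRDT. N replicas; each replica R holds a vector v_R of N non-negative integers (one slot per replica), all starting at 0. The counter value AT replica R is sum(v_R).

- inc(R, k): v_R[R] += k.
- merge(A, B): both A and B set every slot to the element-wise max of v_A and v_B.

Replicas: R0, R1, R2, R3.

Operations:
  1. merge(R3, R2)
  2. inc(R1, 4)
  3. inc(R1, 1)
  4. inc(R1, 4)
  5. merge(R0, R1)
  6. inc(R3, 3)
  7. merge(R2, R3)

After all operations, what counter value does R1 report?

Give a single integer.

Op 1: merge R3<->R2 -> R3=(0,0,0,0) R2=(0,0,0,0)
Op 2: inc R1 by 4 -> R1=(0,4,0,0) value=4
Op 3: inc R1 by 1 -> R1=(0,5,0,0) value=5
Op 4: inc R1 by 4 -> R1=(0,9,0,0) value=9
Op 5: merge R0<->R1 -> R0=(0,9,0,0) R1=(0,9,0,0)
Op 6: inc R3 by 3 -> R3=(0,0,0,3) value=3
Op 7: merge R2<->R3 -> R2=(0,0,0,3) R3=(0,0,0,3)

Answer: 9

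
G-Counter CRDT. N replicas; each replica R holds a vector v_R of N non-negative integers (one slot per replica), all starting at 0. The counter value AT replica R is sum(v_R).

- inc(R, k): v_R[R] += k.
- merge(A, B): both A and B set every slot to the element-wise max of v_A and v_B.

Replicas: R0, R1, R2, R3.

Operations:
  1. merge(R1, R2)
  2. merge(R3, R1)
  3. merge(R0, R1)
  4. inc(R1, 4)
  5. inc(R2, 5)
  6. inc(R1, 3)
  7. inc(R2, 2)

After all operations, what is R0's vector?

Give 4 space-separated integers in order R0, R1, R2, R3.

Answer: 0 0 0 0

Derivation:
Op 1: merge R1<->R2 -> R1=(0,0,0,0) R2=(0,0,0,0)
Op 2: merge R3<->R1 -> R3=(0,0,0,0) R1=(0,0,0,0)
Op 3: merge R0<->R1 -> R0=(0,0,0,0) R1=(0,0,0,0)
Op 4: inc R1 by 4 -> R1=(0,4,0,0) value=4
Op 5: inc R2 by 5 -> R2=(0,0,5,0) value=5
Op 6: inc R1 by 3 -> R1=(0,7,0,0) value=7
Op 7: inc R2 by 2 -> R2=(0,0,7,0) value=7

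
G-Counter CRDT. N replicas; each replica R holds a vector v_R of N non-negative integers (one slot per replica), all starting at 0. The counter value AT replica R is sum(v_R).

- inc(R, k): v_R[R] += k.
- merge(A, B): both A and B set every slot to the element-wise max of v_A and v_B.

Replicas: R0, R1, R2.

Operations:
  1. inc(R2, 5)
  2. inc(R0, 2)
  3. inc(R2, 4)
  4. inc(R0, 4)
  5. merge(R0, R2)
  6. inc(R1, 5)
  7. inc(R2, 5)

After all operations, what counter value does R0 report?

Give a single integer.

Op 1: inc R2 by 5 -> R2=(0,0,5) value=5
Op 2: inc R0 by 2 -> R0=(2,0,0) value=2
Op 3: inc R2 by 4 -> R2=(0,0,9) value=9
Op 4: inc R0 by 4 -> R0=(6,0,0) value=6
Op 5: merge R0<->R2 -> R0=(6,0,9) R2=(6,0,9)
Op 6: inc R1 by 5 -> R1=(0,5,0) value=5
Op 7: inc R2 by 5 -> R2=(6,0,14) value=20

Answer: 15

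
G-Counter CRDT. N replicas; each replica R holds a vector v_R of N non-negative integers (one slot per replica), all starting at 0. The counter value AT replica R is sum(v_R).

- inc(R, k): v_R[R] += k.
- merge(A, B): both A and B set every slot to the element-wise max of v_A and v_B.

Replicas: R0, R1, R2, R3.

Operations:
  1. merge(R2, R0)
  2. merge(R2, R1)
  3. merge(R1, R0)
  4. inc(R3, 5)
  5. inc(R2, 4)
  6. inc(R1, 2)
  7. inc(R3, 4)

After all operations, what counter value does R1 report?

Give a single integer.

Answer: 2

Derivation:
Op 1: merge R2<->R0 -> R2=(0,0,0,0) R0=(0,0,0,0)
Op 2: merge R2<->R1 -> R2=(0,0,0,0) R1=(0,0,0,0)
Op 3: merge R1<->R0 -> R1=(0,0,0,0) R0=(0,0,0,0)
Op 4: inc R3 by 5 -> R3=(0,0,0,5) value=5
Op 5: inc R2 by 4 -> R2=(0,0,4,0) value=4
Op 6: inc R1 by 2 -> R1=(0,2,0,0) value=2
Op 7: inc R3 by 4 -> R3=(0,0,0,9) value=9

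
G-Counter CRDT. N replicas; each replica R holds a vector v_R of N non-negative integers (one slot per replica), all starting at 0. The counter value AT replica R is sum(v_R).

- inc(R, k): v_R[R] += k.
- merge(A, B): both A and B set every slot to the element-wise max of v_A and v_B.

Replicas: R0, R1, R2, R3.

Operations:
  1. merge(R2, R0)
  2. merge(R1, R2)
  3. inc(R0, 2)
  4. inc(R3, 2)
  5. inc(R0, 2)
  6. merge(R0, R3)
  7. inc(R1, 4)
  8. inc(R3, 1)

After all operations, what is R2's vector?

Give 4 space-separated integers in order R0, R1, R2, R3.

Answer: 0 0 0 0

Derivation:
Op 1: merge R2<->R0 -> R2=(0,0,0,0) R0=(0,0,0,0)
Op 2: merge R1<->R2 -> R1=(0,0,0,0) R2=(0,0,0,0)
Op 3: inc R0 by 2 -> R0=(2,0,0,0) value=2
Op 4: inc R3 by 2 -> R3=(0,0,0,2) value=2
Op 5: inc R0 by 2 -> R0=(4,0,0,0) value=4
Op 6: merge R0<->R3 -> R0=(4,0,0,2) R3=(4,0,0,2)
Op 7: inc R1 by 4 -> R1=(0,4,0,0) value=4
Op 8: inc R3 by 1 -> R3=(4,0,0,3) value=7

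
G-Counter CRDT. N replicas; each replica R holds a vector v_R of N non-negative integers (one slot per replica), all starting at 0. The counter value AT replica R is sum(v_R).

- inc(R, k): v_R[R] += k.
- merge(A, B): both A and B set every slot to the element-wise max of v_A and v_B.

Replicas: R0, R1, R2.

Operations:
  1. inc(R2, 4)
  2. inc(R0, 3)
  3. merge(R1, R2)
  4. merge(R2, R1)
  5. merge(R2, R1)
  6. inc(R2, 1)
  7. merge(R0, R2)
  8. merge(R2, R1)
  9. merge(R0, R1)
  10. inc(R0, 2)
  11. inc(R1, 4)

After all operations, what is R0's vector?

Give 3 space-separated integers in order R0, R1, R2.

Answer: 5 0 5

Derivation:
Op 1: inc R2 by 4 -> R2=(0,0,4) value=4
Op 2: inc R0 by 3 -> R0=(3,0,0) value=3
Op 3: merge R1<->R2 -> R1=(0,0,4) R2=(0,0,4)
Op 4: merge R2<->R1 -> R2=(0,0,4) R1=(0,0,4)
Op 5: merge R2<->R1 -> R2=(0,0,4) R1=(0,0,4)
Op 6: inc R2 by 1 -> R2=(0,0,5) value=5
Op 7: merge R0<->R2 -> R0=(3,0,5) R2=(3,0,5)
Op 8: merge R2<->R1 -> R2=(3,0,5) R1=(3,0,5)
Op 9: merge R0<->R1 -> R0=(3,0,5) R1=(3,0,5)
Op 10: inc R0 by 2 -> R0=(5,0,5) value=10
Op 11: inc R1 by 4 -> R1=(3,4,5) value=12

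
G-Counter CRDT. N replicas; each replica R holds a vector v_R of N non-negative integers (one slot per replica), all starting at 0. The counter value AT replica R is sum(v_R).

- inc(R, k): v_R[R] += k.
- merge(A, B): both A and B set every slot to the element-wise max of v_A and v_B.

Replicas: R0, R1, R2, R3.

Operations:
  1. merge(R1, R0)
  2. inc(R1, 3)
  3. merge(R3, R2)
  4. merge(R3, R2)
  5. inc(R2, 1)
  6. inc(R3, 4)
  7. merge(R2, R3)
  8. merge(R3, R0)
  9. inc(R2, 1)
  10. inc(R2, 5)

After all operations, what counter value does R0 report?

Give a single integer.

Op 1: merge R1<->R0 -> R1=(0,0,0,0) R0=(0,0,0,0)
Op 2: inc R1 by 3 -> R1=(0,3,0,0) value=3
Op 3: merge R3<->R2 -> R3=(0,0,0,0) R2=(0,0,0,0)
Op 4: merge R3<->R2 -> R3=(0,0,0,0) R2=(0,0,0,0)
Op 5: inc R2 by 1 -> R2=(0,0,1,0) value=1
Op 6: inc R3 by 4 -> R3=(0,0,0,4) value=4
Op 7: merge R2<->R3 -> R2=(0,0,1,4) R3=(0,0,1,4)
Op 8: merge R3<->R0 -> R3=(0,0,1,4) R0=(0,0,1,4)
Op 9: inc R2 by 1 -> R2=(0,0,2,4) value=6
Op 10: inc R2 by 5 -> R2=(0,0,7,4) value=11

Answer: 5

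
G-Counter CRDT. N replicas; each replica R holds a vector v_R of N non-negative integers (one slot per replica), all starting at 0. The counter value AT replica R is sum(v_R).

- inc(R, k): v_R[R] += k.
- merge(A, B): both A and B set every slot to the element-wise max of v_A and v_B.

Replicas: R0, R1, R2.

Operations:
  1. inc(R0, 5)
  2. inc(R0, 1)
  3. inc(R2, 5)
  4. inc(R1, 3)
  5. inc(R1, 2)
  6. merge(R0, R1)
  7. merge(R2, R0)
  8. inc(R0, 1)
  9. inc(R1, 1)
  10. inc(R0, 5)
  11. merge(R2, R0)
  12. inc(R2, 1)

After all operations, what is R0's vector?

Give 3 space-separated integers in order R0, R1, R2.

Answer: 12 5 5

Derivation:
Op 1: inc R0 by 5 -> R0=(5,0,0) value=5
Op 2: inc R0 by 1 -> R0=(6,0,0) value=6
Op 3: inc R2 by 5 -> R2=(0,0,5) value=5
Op 4: inc R1 by 3 -> R1=(0,3,0) value=3
Op 5: inc R1 by 2 -> R1=(0,5,0) value=5
Op 6: merge R0<->R1 -> R0=(6,5,0) R1=(6,5,0)
Op 7: merge R2<->R0 -> R2=(6,5,5) R0=(6,5,5)
Op 8: inc R0 by 1 -> R0=(7,5,5) value=17
Op 9: inc R1 by 1 -> R1=(6,6,0) value=12
Op 10: inc R0 by 5 -> R0=(12,5,5) value=22
Op 11: merge R2<->R0 -> R2=(12,5,5) R0=(12,5,5)
Op 12: inc R2 by 1 -> R2=(12,5,6) value=23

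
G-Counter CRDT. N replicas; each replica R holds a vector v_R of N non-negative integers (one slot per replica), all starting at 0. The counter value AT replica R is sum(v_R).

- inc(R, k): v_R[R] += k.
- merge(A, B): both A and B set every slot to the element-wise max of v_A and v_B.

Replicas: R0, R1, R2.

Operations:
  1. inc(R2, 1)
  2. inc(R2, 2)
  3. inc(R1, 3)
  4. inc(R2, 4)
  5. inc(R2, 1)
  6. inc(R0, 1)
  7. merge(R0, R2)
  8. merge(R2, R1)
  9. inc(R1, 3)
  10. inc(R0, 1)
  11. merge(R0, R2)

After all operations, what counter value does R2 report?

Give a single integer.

Op 1: inc R2 by 1 -> R2=(0,0,1) value=1
Op 2: inc R2 by 2 -> R2=(0,0,3) value=3
Op 3: inc R1 by 3 -> R1=(0,3,0) value=3
Op 4: inc R2 by 4 -> R2=(0,0,7) value=7
Op 5: inc R2 by 1 -> R2=(0,0,8) value=8
Op 6: inc R0 by 1 -> R0=(1,0,0) value=1
Op 7: merge R0<->R2 -> R0=(1,0,8) R2=(1,0,8)
Op 8: merge R2<->R1 -> R2=(1,3,8) R1=(1,3,8)
Op 9: inc R1 by 3 -> R1=(1,6,8) value=15
Op 10: inc R0 by 1 -> R0=(2,0,8) value=10
Op 11: merge R0<->R2 -> R0=(2,3,8) R2=(2,3,8)

Answer: 13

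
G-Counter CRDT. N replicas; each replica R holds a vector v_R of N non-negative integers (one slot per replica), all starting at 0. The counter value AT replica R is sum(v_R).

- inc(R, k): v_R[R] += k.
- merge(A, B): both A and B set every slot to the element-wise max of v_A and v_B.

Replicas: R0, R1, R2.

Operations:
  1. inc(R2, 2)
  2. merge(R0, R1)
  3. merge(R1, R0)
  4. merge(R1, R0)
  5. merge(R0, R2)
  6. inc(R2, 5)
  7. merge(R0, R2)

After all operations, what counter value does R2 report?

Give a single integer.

Answer: 7

Derivation:
Op 1: inc R2 by 2 -> R2=(0,0,2) value=2
Op 2: merge R0<->R1 -> R0=(0,0,0) R1=(0,0,0)
Op 3: merge R1<->R0 -> R1=(0,0,0) R0=(0,0,0)
Op 4: merge R1<->R0 -> R1=(0,0,0) R0=(0,0,0)
Op 5: merge R0<->R2 -> R0=(0,0,2) R2=(0,0,2)
Op 6: inc R2 by 5 -> R2=(0,0,7) value=7
Op 7: merge R0<->R2 -> R0=(0,0,7) R2=(0,0,7)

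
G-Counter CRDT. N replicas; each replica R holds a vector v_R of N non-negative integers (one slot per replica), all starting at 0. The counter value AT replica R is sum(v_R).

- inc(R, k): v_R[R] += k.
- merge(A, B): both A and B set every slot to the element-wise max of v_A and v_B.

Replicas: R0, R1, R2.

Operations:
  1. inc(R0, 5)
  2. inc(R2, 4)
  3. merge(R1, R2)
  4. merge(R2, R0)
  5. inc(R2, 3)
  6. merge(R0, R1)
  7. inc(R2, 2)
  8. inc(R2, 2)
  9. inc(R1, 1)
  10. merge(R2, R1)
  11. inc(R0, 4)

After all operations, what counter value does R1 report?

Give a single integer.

Op 1: inc R0 by 5 -> R0=(5,0,0) value=5
Op 2: inc R2 by 4 -> R2=(0,0,4) value=4
Op 3: merge R1<->R2 -> R1=(0,0,4) R2=(0,0,4)
Op 4: merge R2<->R0 -> R2=(5,0,4) R0=(5,0,4)
Op 5: inc R2 by 3 -> R2=(5,0,7) value=12
Op 6: merge R0<->R1 -> R0=(5,0,4) R1=(5,0,4)
Op 7: inc R2 by 2 -> R2=(5,0,9) value=14
Op 8: inc R2 by 2 -> R2=(5,0,11) value=16
Op 9: inc R1 by 1 -> R1=(5,1,4) value=10
Op 10: merge R2<->R1 -> R2=(5,1,11) R1=(5,1,11)
Op 11: inc R0 by 4 -> R0=(9,0,4) value=13

Answer: 17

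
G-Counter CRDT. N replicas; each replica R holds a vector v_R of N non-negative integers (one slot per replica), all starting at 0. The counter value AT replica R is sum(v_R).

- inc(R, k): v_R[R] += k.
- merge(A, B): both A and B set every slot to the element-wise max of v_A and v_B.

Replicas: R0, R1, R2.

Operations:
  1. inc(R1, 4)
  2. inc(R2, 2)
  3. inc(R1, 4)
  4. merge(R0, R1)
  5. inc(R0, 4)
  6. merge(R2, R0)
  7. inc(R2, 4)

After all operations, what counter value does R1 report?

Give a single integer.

Op 1: inc R1 by 4 -> R1=(0,4,0) value=4
Op 2: inc R2 by 2 -> R2=(0,0,2) value=2
Op 3: inc R1 by 4 -> R1=(0,8,0) value=8
Op 4: merge R0<->R1 -> R0=(0,8,0) R1=(0,8,0)
Op 5: inc R0 by 4 -> R0=(4,8,0) value=12
Op 6: merge R2<->R0 -> R2=(4,8,2) R0=(4,8,2)
Op 7: inc R2 by 4 -> R2=(4,8,6) value=18

Answer: 8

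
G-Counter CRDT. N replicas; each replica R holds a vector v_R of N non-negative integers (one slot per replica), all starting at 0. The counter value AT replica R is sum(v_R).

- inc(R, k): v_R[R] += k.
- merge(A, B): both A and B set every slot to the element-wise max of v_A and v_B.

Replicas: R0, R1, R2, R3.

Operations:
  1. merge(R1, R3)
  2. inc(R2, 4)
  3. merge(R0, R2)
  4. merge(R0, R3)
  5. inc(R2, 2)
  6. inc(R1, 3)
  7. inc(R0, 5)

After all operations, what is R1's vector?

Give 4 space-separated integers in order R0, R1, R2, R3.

Op 1: merge R1<->R3 -> R1=(0,0,0,0) R3=(0,0,0,0)
Op 2: inc R2 by 4 -> R2=(0,0,4,0) value=4
Op 3: merge R0<->R2 -> R0=(0,0,4,0) R2=(0,0,4,0)
Op 4: merge R0<->R3 -> R0=(0,0,4,0) R3=(0,0,4,0)
Op 5: inc R2 by 2 -> R2=(0,0,6,0) value=6
Op 6: inc R1 by 3 -> R1=(0,3,0,0) value=3
Op 7: inc R0 by 5 -> R0=(5,0,4,0) value=9

Answer: 0 3 0 0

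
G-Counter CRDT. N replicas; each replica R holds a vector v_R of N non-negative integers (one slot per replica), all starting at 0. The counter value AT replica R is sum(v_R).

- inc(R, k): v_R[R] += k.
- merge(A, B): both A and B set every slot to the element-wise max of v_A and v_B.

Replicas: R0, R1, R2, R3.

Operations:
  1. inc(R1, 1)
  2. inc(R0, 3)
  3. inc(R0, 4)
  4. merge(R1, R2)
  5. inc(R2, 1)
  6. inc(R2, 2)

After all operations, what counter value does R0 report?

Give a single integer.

Op 1: inc R1 by 1 -> R1=(0,1,0,0) value=1
Op 2: inc R0 by 3 -> R0=(3,0,0,0) value=3
Op 3: inc R0 by 4 -> R0=(7,0,0,0) value=7
Op 4: merge R1<->R2 -> R1=(0,1,0,0) R2=(0,1,0,0)
Op 5: inc R2 by 1 -> R2=(0,1,1,0) value=2
Op 6: inc R2 by 2 -> R2=(0,1,3,0) value=4

Answer: 7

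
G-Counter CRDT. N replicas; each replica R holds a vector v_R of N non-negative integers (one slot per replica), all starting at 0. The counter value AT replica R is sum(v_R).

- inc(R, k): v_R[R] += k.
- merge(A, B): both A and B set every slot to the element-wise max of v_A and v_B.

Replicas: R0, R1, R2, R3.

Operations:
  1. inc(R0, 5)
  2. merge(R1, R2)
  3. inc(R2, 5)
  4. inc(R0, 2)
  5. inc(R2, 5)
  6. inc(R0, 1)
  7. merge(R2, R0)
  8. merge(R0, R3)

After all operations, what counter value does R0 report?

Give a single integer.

Answer: 18

Derivation:
Op 1: inc R0 by 5 -> R0=(5,0,0,0) value=5
Op 2: merge R1<->R2 -> R1=(0,0,0,0) R2=(0,0,0,0)
Op 3: inc R2 by 5 -> R2=(0,0,5,0) value=5
Op 4: inc R0 by 2 -> R0=(7,0,0,0) value=7
Op 5: inc R2 by 5 -> R2=(0,0,10,0) value=10
Op 6: inc R0 by 1 -> R0=(8,0,0,0) value=8
Op 7: merge R2<->R0 -> R2=(8,0,10,0) R0=(8,0,10,0)
Op 8: merge R0<->R3 -> R0=(8,0,10,0) R3=(8,0,10,0)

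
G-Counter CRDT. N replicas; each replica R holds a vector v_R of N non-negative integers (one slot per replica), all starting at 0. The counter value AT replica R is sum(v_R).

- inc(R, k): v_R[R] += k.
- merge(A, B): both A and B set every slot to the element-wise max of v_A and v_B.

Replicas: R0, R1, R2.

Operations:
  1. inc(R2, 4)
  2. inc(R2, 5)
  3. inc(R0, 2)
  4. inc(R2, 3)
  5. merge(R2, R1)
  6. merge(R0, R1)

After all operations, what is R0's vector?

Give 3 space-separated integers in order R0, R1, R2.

Op 1: inc R2 by 4 -> R2=(0,0,4) value=4
Op 2: inc R2 by 5 -> R2=(0,0,9) value=9
Op 3: inc R0 by 2 -> R0=(2,0,0) value=2
Op 4: inc R2 by 3 -> R2=(0,0,12) value=12
Op 5: merge R2<->R1 -> R2=(0,0,12) R1=(0,0,12)
Op 6: merge R0<->R1 -> R0=(2,0,12) R1=(2,0,12)

Answer: 2 0 12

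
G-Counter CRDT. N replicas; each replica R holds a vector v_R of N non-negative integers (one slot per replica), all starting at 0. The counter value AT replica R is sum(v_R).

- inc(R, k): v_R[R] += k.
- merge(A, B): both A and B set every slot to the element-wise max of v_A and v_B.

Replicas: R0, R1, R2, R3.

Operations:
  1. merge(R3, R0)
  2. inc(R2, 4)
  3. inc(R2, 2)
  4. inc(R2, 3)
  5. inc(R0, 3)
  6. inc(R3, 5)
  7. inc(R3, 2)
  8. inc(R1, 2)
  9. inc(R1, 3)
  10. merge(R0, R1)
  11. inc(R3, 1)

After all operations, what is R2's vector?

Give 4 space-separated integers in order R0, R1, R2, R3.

Op 1: merge R3<->R0 -> R3=(0,0,0,0) R0=(0,0,0,0)
Op 2: inc R2 by 4 -> R2=(0,0,4,0) value=4
Op 3: inc R2 by 2 -> R2=(0,0,6,0) value=6
Op 4: inc R2 by 3 -> R2=(0,0,9,0) value=9
Op 5: inc R0 by 3 -> R0=(3,0,0,0) value=3
Op 6: inc R3 by 5 -> R3=(0,0,0,5) value=5
Op 7: inc R3 by 2 -> R3=(0,0,0,7) value=7
Op 8: inc R1 by 2 -> R1=(0,2,0,0) value=2
Op 9: inc R1 by 3 -> R1=(0,5,0,0) value=5
Op 10: merge R0<->R1 -> R0=(3,5,0,0) R1=(3,5,0,0)
Op 11: inc R3 by 1 -> R3=(0,0,0,8) value=8

Answer: 0 0 9 0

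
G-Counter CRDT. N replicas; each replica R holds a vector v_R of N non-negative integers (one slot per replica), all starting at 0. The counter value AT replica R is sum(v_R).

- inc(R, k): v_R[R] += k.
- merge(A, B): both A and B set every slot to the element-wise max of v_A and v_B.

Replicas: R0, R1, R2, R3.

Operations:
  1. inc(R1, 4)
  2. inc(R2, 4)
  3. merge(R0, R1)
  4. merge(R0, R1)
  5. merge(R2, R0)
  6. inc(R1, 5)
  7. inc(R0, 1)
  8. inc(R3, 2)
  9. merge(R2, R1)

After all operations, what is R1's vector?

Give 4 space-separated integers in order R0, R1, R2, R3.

Answer: 0 9 4 0

Derivation:
Op 1: inc R1 by 4 -> R1=(0,4,0,0) value=4
Op 2: inc R2 by 4 -> R2=(0,0,4,0) value=4
Op 3: merge R0<->R1 -> R0=(0,4,0,0) R1=(0,4,0,0)
Op 4: merge R0<->R1 -> R0=(0,4,0,0) R1=(0,4,0,0)
Op 5: merge R2<->R0 -> R2=(0,4,4,0) R0=(0,4,4,0)
Op 6: inc R1 by 5 -> R1=(0,9,0,0) value=9
Op 7: inc R0 by 1 -> R0=(1,4,4,0) value=9
Op 8: inc R3 by 2 -> R3=(0,0,0,2) value=2
Op 9: merge R2<->R1 -> R2=(0,9,4,0) R1=(0,9,4,0)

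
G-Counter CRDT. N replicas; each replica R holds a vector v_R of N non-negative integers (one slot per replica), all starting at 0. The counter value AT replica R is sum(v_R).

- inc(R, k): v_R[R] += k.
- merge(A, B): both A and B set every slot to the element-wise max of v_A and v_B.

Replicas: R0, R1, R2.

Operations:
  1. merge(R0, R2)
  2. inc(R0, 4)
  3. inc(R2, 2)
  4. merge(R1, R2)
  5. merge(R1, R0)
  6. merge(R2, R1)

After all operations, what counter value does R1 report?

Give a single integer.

Answer: 6

Derivation:
Op 1: merge R0<->R2 -> R0=(0,0,0) R2=(0,0,0)
Op 2: inc R0 by 4 -> R0=(4,0,0) value=4
Op 3: inc R2 by 2 -> R2=(0,0,2) value=2
Op 4: merge R1<->R2 -> R1=(0,0,2) R2=(0,0,2)
Op 5: merge R1<->R0 -> R1=(4,0,2) R0=(4,0,2)
Op 6: merge R2<->R1 -> R2=(4,0,2) R1=(4,0,2)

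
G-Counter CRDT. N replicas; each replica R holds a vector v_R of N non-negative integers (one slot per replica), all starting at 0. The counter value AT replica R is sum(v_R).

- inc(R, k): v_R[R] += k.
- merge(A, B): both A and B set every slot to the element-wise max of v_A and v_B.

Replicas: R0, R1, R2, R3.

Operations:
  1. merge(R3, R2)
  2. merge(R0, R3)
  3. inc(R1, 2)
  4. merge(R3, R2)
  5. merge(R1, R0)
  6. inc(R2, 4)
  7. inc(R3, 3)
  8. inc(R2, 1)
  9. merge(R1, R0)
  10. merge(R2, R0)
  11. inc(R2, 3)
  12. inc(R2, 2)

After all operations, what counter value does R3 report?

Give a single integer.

Answer: 3

Derivation:
Op 1: merge R3<->R2 -> R3=(0,0,0,0) R2=(0,0,0,0)
Op 2: merge R0<->R3 -> R0=(0,0,0,0) R3=(0,0,0,0)
Op 3: inc R1 by 2 -> R1=(0,2,0,0) value=2
Op 4: merge R3<->R2 -> R3=(0,0,0,0) R2=(0,0,0,0)
Op 5: merge R1<->R0 -> R1=(0,2,0,0) R0=(0,2,0,0)
Op 6: inc R2 by 4 -> R2=(0,0,4,0) value=4
Op 7: inc R3 by 3 -> R3=(0,0,0,3) value=3
Op 8: inc R2 by 1 -> R2=(0,0,5,0) value=5
Op 9: merge R1<->R0 -> R1=(0,2,0,0) R0=(0,2,0,0)
Op 10: merge R2<->R0 -> R2=(0,2,5,0) R0=(0,2,5,0)
Op 11: inc R2 by 3 -> R2=(0,2,8,0) value=10
Op 12: inc R2 by 2 -> R2=(0,2,10,0) value=12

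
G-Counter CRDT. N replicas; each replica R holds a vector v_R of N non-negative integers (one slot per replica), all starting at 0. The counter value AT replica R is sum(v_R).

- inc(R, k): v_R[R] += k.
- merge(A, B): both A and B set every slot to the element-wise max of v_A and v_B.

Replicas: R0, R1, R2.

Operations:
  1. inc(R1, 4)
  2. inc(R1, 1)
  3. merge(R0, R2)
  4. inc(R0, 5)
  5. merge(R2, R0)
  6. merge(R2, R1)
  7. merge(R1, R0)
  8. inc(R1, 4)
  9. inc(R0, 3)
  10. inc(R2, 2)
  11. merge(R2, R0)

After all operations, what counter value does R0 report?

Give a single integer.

Op 1: inc R1 by 4 -> R1=(0,4,0) value=4
Op 2: inc R1 by 1 -> R1=(0,5,0) value=5
Op 3: merge R0<->R2 -> R0=(0,0,0) R2=(0,0,0)
Op 4: inc R0 by 5 -> R0=(5,0,0) value=5
Op 5: merge R2<->R0 -> R2=(5,0,0) R0=(5,0,0)
Op 6: merge R2<->R1 -> R2=(5,5,0) R1=(5,5,0)
Op 7: merge R1<->R0 -> R1=(5,5,0) R0=(5,5,0)
Op 8: inc R1 by 4 -> R1=(5,9,0) value=14
Op 9: inc R0 by 3 -> R0=(8,5,0) value=13
Op 10: inc R2 by 2 -> R2=(5,5,2) value=12
Op 11: merge R2<->R0 -> R2=(8,5,2) R0=(8,5,2)

Answer: 15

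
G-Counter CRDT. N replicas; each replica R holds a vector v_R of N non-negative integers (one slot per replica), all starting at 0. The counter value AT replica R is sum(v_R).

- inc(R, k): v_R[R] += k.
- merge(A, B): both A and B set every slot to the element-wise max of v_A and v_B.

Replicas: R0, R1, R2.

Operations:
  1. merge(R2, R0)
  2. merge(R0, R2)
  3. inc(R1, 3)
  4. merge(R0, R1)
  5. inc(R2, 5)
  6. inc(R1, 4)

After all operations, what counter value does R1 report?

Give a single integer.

Answer: 7

Derivation:
Op 1: merge R2<->R0 -> R2=(0,0,0) R0=(0,0,0)
Op 2: merge R0<->R2 -> R0=(0,0,0) R2=(0,0,0)
Op 3: inc R1 by 3 -> R1=(0,3,0) value=3
Op 4: merge R0<->R1 -> R0=(0,3,0) R1=(0,3,0)
Op 5: inc R2 by 5 -> R2=(0,0,5) value=5
Op 6: inc R1 by 4 -> R1=(0,7,0) value=7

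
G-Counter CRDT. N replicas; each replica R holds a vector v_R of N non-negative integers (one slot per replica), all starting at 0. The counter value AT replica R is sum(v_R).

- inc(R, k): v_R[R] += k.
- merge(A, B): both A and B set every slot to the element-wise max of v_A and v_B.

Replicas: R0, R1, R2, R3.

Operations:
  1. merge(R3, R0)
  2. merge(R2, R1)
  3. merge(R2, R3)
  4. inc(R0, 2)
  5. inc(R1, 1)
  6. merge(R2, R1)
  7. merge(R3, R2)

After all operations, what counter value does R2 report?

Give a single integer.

Op 1: merge R3<->R0 -> R3=(0,0,0,0) R0=(0,0,0,0)
Op 2: merge R2<->R1 -> R2=(0,0,0,0) R1=(0,0,0,0)
Op 3: merge R2<->R3 -> R2=(0,0,0,0) R3=(0,0,0,0)
Op 4: inc R0 by 2 -> R0=(2,0,0,0) value=2
Op 5: inc R1 by 1 -> R1=(0,1,0,0) value=1
Op 6: merge R2<->R1 -> R2=(0,1,0,0) R1=(0,1,0,0)
Op 7: merge R3<->R2 -> R3=(0,1,0,0) R2=(0,1,0,0)

Answer: 1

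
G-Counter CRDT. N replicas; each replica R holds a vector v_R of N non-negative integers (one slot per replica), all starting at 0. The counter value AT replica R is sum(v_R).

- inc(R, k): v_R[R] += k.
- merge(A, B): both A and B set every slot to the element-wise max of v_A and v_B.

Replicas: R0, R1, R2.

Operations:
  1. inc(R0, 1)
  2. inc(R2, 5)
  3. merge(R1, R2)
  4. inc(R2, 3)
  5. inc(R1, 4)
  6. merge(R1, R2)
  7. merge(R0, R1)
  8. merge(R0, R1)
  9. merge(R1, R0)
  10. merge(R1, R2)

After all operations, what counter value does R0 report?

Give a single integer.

Answer: 13

Derivation:
Op 1: inc R0 by 1 -> R0=(1,0,0) value=1
Op 2: inc R2 by 5 -> R2=(0,0,5) value=5
Op 3: merge R1<->R2 -> R1=(0,0,5) R2=(0,0,5)
Op 4: inc R2 by 3 -> R2=(0,0,8) value=8
Op 5: inc R1 by 4 -> R1=(0,4,5) value=9
Op 6: merge R1<->R2 -> R1=(0,4,8) R2=(0,4,8)
Op 7: merge R0<->R1 -> R0=(1,4,8) R1=(1,4,8)
Op 8: merge R0<->R1 -> R0=(1,4,8) R1=(1,4,8)
Op 9: merge R1<->R0 -> R1=(1,4,8) R0=(1,4,8)
Op 10: merge R1<->R2 -> R1=(1,4,8) R2=(1,4,8)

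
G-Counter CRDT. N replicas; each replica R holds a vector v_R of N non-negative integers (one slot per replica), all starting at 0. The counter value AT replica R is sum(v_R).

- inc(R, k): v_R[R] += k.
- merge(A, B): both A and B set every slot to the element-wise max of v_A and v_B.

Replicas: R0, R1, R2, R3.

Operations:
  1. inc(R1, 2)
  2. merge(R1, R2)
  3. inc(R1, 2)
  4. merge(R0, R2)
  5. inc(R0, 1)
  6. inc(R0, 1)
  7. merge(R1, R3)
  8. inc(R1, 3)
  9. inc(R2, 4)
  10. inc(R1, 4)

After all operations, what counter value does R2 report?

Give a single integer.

Op 1: inc R1 by 2 -> R1=(0,2,0,0) value=2
Op 2: merge R1<->R2 -> R1=(0,2,0,0) R2=(0,2,0,0)
Op 3: inc R1 by 2 -> R1=(0,4,0,0) value=4
Op 4: merge R0<->R2 -> R0=(0,2,0,0) R2=(0,2,0,0)
Op 5: inc R0 by 1 -> R0=(1,2,0,0) value=3
Op 6: inc R0 by 1 -> R0=(2,2,0,0) value=4
Op 7: merge R1<->R3 -> R1=(0,4,0,0) R3=(0,4,0,0)
Op 8: inc R1 by 3 -> R1=(0,7,0,0) value=7
Op 9: inc R2 by 4 -> R2=(0,2,4,0) value=6
Op 10: inc R1 by 4 -> R1=(0,11,0,0) value=11

Answer: 6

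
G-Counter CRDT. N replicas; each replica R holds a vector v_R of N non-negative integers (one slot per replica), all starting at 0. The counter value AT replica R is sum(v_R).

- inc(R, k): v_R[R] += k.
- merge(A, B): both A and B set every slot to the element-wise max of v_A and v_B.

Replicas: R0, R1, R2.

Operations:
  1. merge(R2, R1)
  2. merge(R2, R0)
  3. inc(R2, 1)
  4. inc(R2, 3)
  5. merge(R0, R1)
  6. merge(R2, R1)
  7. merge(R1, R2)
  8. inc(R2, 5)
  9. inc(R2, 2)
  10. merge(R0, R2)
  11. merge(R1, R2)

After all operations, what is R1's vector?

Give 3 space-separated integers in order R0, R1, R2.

Answer: 0 0 11

Derivation:
Op 1: merge R2<->R1 -> R2=(0,0,0) R1=(0,0,0)
Op 2: merge R2<->R0 -> R2=(0,0,0) R0=(0,0,0)
Op 3: inc R2 by 1 -> R2=(0,0,1) value=1
Op 4: inc R2 by 3 -> R2=(0,0,4) value=4
Op 5: merge R0<->R1 -> R0=(0,0,0) R1=(0,0,0)
Op 6: merge R2<->R1 -> R2=(0,0,4) R1=(0,0,4)
Op 7: merge R1<->R2 -> R1=(0,0,4) R2=(0,0,4)
Op 8: inc R2 by 5 -> R2=(0,0,9) value=9
Op 9: inc R2 by 2 -> R2=(0,0,11) value=11
Op 10: merge R0<->R2 -> R0=(0,0,11) R2=(0,0,11)
Op 11: merge R1<->R2 -> R1=(0,0,11) R2=(0,0,11)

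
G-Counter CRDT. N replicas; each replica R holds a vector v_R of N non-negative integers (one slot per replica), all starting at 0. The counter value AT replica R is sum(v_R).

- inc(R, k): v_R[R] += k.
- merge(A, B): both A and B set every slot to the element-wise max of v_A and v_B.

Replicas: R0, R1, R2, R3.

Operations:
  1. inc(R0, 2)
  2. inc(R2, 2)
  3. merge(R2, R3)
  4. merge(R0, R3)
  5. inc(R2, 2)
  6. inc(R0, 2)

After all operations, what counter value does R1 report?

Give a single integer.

Op 1: inc R0 by 2 -> R0=(2,0,0,0) value=2
Op 2: inc R2 by 2 -> R2=(0,0,2,0) value=2
Op 3: merge R2<->R3 -> R2=(0,0,2,0) R3=(0,0,2,0)
Op 4: merge R0<->R3 -> R0=(2,0,2,0) R3=(2,0,2,0)
Op 5: inc R2 by 2 -> R2=(0,0,4,0) value=4
Op 6: inc R0 by 2 -> R0=(4,0,2,0) value=6

Answer: 0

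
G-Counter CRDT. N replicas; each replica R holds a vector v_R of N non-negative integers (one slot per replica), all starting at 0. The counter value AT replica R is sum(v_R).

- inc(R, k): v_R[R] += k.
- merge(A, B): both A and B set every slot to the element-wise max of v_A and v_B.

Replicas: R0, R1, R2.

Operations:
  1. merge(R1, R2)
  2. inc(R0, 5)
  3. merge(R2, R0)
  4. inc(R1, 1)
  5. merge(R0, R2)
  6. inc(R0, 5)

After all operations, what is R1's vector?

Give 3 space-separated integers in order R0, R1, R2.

Op 1: merge R1<->R2 -> R1=(0,0,0) R2=(0,0,0)
Op 2: inc R0 by 5 -> R0=(5,0,0) value=5
Op 3: merge R2<->R0 -> R2=(5,0,0) R0=(5,0,0)
Op 4: inc R1 by 1 -> R1=(0,1,0) value=1
Op 5: merge R0<->R2 -> R0=(5,0,0) R2=(5,0,0)
Op 6: inc R0 by 5 -> R0=(10,0,0) value=10

Answer: 0 1 0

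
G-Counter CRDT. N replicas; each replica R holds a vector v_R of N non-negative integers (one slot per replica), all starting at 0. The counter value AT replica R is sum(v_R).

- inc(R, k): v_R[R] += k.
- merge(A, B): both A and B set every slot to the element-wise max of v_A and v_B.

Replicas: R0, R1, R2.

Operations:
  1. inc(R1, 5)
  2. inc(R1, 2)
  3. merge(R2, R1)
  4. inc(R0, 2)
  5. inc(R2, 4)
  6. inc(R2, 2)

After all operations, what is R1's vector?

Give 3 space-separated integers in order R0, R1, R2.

Answer: 0 7 0

Derivation:
Op 1: inc R1 by 5 -> R1=(0,5,0) value=5
Op 2: inc R1 by 2 -> R1=(0,7,0) value=7
Op 3: merge R2<->R1 -> R2=(0,7,0) R1=(0,7,0)
Op 4: inc R0 by 2 -> R0=(2,0,0) value=2
Op 5: inc R2 by 4 -> R2=(0,7,4) value=11
Op 6: inc R2 by 2 -> R2=(0,7,6) value=13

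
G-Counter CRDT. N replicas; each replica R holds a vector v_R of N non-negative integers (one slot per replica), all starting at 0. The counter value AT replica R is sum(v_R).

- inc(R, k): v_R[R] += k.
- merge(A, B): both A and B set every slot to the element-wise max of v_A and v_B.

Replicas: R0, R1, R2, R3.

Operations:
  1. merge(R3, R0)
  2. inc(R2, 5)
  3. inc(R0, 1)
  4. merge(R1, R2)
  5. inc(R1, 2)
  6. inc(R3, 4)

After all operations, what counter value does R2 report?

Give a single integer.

Op 1: merge R3<->R0 -> R3=(0,0,0,0) R0=(0,0,0,0)
Op 2: inc R2 by 5 -> R2=(0,0,5,0) value=5
Op 3: inc R0 by 1 -> R0=(1,0,0,0) value=1
Op 4: merge R1<->R2 -> R1=(0,0,5,0) R2=(0,0,5,0)
Op 5: inc R1 by 2 -> R1=(0,2,5,0) value=7
Op 6: inc R3 by 4 -> R3=(0,0,0,4) value=4

Answer: 5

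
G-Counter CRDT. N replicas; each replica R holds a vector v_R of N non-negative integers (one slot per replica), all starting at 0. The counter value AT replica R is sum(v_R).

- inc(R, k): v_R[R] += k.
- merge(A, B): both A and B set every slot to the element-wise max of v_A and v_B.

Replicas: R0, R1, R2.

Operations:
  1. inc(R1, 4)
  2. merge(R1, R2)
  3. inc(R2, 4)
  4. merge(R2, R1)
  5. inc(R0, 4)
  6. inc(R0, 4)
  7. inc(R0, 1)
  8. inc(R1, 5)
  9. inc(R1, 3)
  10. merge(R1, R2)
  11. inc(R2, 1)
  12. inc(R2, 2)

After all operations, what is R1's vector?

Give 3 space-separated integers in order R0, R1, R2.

Op 1: inc R1 by 4 -> R1=(0,4,0) value=4
Op 2: merge R1<->R2 -> R1=(0,4,0) R2=(0,4,0)
Op 3: inc R2 by 4 -> R2=(0,4,4) value=8
Op 4: merge R2<->R1 -> R2=(0,4,4) R1=(0,4,4)
Op 5: inc R0 by 4 -> R0=(4,0,0) value=4
Op 6: inc R0 by 4 -> R0=(8,0,0) value=8
Op 7: inc R0 by 1 -> R0=(9,0,0) value=9
Op 8: inc R1 by 5 -> R1=(0,9,4) value=13
Op 9: inc R1 by 3 -> R1=(0,12,4) value=16
Op 10: merge R1<->R2 -> R1=(0,12,4) R2=(0,12,4)
Op 11: inc R2 by 1 -> R2=(0,12,5) value=17
Op 12: inc R2 by 2 -> R2=(0,12,7) value=19

Answer: 0 12 4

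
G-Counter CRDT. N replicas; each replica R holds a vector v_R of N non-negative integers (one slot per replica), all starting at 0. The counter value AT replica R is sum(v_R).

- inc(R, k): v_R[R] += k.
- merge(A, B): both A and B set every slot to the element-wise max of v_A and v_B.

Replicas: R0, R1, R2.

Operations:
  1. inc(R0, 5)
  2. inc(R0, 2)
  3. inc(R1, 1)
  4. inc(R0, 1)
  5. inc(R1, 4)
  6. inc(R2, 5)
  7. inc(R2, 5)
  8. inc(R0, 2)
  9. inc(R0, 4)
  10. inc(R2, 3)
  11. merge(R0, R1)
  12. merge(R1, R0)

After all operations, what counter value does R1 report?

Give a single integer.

Answer: 19

Derivation:
Op 1: inc R0 by 5 -> R0=(5,0,0) value=5
Op 2: inc R0 by 2 -> R0=(7,0,0) value=7
Op 3: inc R1 by 1 -> R1=(0,1,0) value=1
Op 4: inc R0 by 1 -> R0=(8,0,0) value=8
Op 5: inc R1 by 4 -> R1=(0,5,0) value=5
Op 6: inc R2 by 5 -> R2=(0,0,5) value=5
Op 7: inc R2 by 5 -> R2=(0,0,10) value=10
Op 8: inc R0 by 2 -> R0=(10,0,0) value=10
Op 9: inc R0 by 4 -> R0=(14,0,0) value=14
Op 10: inc R2 by 3 -> R2=(0,0,13) value=13
Op 11: merge R0<->R1 -> R0=(14,5,0) R1=(14,5,0)
Op 12: merge R1<->R0 -> R1=(14,5,0) R0=(14,5,0)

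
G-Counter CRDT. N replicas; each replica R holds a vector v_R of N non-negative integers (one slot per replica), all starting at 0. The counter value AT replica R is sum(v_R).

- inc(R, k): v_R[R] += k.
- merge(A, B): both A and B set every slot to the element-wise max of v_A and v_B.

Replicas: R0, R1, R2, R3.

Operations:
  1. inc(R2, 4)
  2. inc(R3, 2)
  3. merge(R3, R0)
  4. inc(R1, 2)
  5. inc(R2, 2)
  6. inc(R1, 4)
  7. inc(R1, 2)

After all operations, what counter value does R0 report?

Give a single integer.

Answer: 2

Derivation:
Op 1: inc R2 by 4 -> R2=(0,0,4,0) value=4
Op 2: inc R3 by 2 -> R3=(0,0,0,2) value=2
Op 3: merge R3<->R0 -> R3=(0,0,0,2) R0=(0,0,0,2)
Op 4: inc R1 by 2 -> R1=(0,2,0,0) value=2
Op 5: inc R2 by 2 -> R2=(0,0,6,0) value=6
Op 6: inc R1 by 4 -> R1=(0,6,0,0) value=6
Op 7: inc R1 by 2 -> R1=(0,8,0,0) value=8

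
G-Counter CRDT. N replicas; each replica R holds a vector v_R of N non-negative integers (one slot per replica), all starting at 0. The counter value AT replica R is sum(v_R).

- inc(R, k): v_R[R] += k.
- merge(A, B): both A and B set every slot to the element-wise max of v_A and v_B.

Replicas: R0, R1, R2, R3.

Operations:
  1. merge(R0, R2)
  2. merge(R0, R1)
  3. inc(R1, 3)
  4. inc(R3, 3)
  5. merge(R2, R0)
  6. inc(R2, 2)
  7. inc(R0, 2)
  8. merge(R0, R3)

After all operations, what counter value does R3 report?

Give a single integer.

Op 1: merge R0<->R2 -> R0=(0,0,0,0) R2=(0,0,0,0)
Op 2: merge R0<->R1 -> R0=(0,0,0,0) R1=(0,0,0,0)
Op 3: inc R1 by 3 -> R1=(0,3,0,0) value=3
Op 4: inc R3 by 3 -> R3=(0,0,0,3) value=3
Op 5: merge R2<->R0 -> R2=(0,0,0,0) R0=(0,0,0,0)
Op 6: inc R2 by 2 -> R2=(0,0,2,0) value=2
Op 7: inc R0 by 2 -> R0=(2,0,0,0) value=2
Op 8: merge R0<->R3 -> R0=(2,0,0,3) R3=(2,0,0,3)

Answer: 5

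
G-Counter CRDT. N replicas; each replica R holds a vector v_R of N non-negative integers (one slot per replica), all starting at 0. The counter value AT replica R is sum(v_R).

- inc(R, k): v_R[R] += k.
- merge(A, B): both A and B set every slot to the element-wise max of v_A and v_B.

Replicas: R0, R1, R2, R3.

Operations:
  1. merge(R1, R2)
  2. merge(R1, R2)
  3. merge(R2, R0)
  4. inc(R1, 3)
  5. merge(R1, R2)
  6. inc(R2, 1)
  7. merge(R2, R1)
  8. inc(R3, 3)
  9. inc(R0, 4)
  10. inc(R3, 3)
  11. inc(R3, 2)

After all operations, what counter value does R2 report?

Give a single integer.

Op 1: merge R1<->R2 -> R1=(0,0,0,0) R2=(0,0,0,0)
Op 2: merge R1<->R2 -> R1=(0,0,0,0) R2=(0,0,0,0)
Op 3: merge R2<->R0 -> R2=(0,0,0,0) R0=(0,0,0,0)
Op 4: inc R1 by 3 -> R1=(0,3,0,0) value=3
Op 5: merge R1<->R2 -> R1=(0,3,0,0) R2=(0,3,0,0)
Op 6: inc R2 by 1 -> R2=(0,3,1,0) value=4
Op 7: merge R2<->R1 -> R2=(0,3,1,0) R1=(0,3,1,0)
Op 8: inc R3 by 3 -> R3=(0,0,0,3) value=3
Op 9: inc R0 by 4 -> R0=(4,0,0,0) value=4
Op 10: inc R3 by 3 -> R3=(0,0,0,6) value=6
Op 11: inc R3 by 2 -> R3=(0,0,0,8) value=8

Answer: 4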